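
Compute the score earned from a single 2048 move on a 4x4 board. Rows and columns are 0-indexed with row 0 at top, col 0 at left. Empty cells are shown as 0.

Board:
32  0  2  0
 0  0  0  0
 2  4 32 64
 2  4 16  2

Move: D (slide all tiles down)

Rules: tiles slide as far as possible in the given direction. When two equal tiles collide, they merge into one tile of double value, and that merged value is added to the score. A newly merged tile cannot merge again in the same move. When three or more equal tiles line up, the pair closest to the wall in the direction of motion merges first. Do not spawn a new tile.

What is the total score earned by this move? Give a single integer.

Slide down:
col 0: [32, 0, 2, 2] -> [0, 0, 32, 4]  score +4 (running 4)
col 1: [0, 0, 4, 4] -> [0, 0, 0, 8]  score +8 (running 12)
col 2: [2, 0, 32, 16] -> [0, 2, 32, 16]  score +0 (running 12)
col 3: [0, 0, 64, 2] -> [0, 0, 64, 2]  score +0 (running 12)
Board after move:
 0  0  0  0
 0  0  2  0
32  0 32 64
 4  8 16  2

Answer: 12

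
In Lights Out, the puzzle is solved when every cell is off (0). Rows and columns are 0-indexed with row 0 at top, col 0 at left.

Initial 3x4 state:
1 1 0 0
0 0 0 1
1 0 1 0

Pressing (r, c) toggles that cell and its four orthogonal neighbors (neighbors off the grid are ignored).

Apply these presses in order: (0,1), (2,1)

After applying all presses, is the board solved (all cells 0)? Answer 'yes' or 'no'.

After press 1 at (0,1):
0 0 1 0
0 1 0 1
1 0 1 0

After press 2 at (2,1):
0 0 1 0
0 0 0 1
0 1 0 0

Lights still on: 3

Answer: no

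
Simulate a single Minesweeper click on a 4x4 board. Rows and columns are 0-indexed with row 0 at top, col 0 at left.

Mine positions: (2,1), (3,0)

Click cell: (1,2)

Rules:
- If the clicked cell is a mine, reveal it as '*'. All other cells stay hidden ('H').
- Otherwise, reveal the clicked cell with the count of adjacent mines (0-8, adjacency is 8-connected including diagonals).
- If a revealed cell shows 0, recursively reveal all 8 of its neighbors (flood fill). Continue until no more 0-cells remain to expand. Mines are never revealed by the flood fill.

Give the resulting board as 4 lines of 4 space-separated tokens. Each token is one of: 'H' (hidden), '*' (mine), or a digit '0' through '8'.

H H H H
H H 1 H
H H H H
H H H H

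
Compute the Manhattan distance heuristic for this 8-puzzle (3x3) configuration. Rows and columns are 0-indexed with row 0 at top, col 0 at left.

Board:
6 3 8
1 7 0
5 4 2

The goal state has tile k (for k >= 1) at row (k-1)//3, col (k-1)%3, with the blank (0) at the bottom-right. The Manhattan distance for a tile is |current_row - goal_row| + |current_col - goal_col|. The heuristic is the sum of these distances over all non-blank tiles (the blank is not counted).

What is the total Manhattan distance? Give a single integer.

Tile 6: at (0,0), goal (1,2), distance |0-1|+|0-2| = 3
Tile 3: at (0,1), goal (0,2), distance |0-0|+|1-2| = 1
Tile 8: at (0,2), goal (2,1), distance |0-2|+|2-1| = 3
Tile 1: at (1,0), goal (0,0), distance |1-0|+|0-0| = 1
Tile 7: at (1,1), goal (2,0), distance |1-2|+|1-0| = 2
Tile 5: at (2,0), goal (1,1), distance |2-1|+|0-1| = 2
Tile 4: at (2,1), goal (1,0), distance |2-1|+|1-0| = 2
Tile 2: at (2,2), goal (0,1), distance |2-0|+|2-1| = 3
Sum: 3 + 1 + 3 + 1 + 2 + 2 + 2 + 3 = 17

Answer: 17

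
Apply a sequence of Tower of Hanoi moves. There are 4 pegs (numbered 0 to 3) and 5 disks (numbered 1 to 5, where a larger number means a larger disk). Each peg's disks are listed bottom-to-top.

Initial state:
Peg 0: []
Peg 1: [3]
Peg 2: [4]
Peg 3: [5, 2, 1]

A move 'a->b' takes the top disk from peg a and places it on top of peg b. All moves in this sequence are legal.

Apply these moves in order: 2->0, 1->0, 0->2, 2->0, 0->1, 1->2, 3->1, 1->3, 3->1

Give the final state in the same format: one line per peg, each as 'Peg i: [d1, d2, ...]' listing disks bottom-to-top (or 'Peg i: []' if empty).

Answer: Peg 0: [4]
Peg 1: [1]
Peg 2: [3]
Peg 3: [5, 2]

Derivation:
After move 1 (2->0):
Peg 0: [4]
Peg 1: [3]
Peg 2: []
Peg 3: [5, 2, 1]

After move 2 (1->0):
Peg 0: [4, 3]
Peg 1: []
Peg 2: []
Peg 3: [5, 2, 1]

After move 3 (0->2):
Peg 0: [4]
Peg 1: []
Peg 2: [3]
Peg 3: [5, 2, 1]

After move 4 (2->0):
Peg 0: [4, 3]
Peg 1: []
Peg 2: []
Peg 3: [5, 2, 1]

After move 5 (0->1):
Peg 0: [4]
Peg 1: [3]
Peg 2: []
Peg 3: [5, 2, 1]

After move 6 (1->2):
Peg 0: [4]
Peg 1: []
Peg 2: [3]
Peg 3: [5, 2, 1]

After move 7 (3->1):
Peg 0: [4]
Peg 1: [1]
Peg 2: [3]
Peg 3: [5, 2]

After move 8 (1->3):
Peg 0: [4]
Peg 1: []
Peg 2: [3]
Peg 3: [5, 2, 1]

After move 9 (3->1):
Peg 0: [4]
Peg 1: [1]
Peg 2: [3]
Peg 3: [5, 2]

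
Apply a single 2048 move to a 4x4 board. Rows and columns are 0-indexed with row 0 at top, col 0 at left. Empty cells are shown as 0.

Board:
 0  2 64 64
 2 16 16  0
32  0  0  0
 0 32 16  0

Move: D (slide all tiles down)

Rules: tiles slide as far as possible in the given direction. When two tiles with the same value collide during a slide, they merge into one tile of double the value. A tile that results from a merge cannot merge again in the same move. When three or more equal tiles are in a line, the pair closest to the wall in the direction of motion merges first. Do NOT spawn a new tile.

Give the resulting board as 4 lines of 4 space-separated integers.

Slide down:
col 0: [0, 2, 32, 0] -> [0, 0, 2, 32]
col 1: [2, 16, 0, 32] -> [0, 2, 16, 32]
col 2: [64, 16, 0, 16] -> [0, 0, 64, 32]
col 3: [64, 0, 0, 0] -> [0, 0, 0, 64]

Answer:  0  0  0  0
 0  2  0  0
 2 16 64  0
32 32 32 64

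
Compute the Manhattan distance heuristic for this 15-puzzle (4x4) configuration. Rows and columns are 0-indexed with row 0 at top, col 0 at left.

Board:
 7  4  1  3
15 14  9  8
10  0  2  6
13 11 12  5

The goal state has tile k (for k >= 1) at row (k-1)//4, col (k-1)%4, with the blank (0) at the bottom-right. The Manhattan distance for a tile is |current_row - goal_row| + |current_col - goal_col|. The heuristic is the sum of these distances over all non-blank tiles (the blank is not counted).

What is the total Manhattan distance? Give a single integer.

Answer: 33

Derivation:
Tile 7: (0,0)->(1,2) = 3
Tile 4: (0,1)->(0,3) = 2
Tile 1: (0,2)->(0,0) = 2
Tile 3: (0,3)->(0,2) = 1
Tile 15: (1,0)->(3,2) = 4
Tile 14: (1,1)->(3,1) = 2
Tile 9: (1,2)->(2,0) = 3
Tile 8: (1,3)->(1,3) = 0
Tile 10: (2,0)->(2,1) = 1
Tile 2: (2,2)->(0,1) = 3
Tile 6: (2,3)->(1,1) = 3
Tile 13: (3,0)->(3,0) = 0
Tile 11: (3,1)->(2,2) = 2
Tile 12: (3,2)->(2,3) = 2
Tile 5: (3,3)->(1,0) = 5
Sum: 3 + 2 + 2 + 1 + 4 + 2 + 3 + 0 + 1 + 3 + 3 + 0 + 2 + 2 + 5 = 33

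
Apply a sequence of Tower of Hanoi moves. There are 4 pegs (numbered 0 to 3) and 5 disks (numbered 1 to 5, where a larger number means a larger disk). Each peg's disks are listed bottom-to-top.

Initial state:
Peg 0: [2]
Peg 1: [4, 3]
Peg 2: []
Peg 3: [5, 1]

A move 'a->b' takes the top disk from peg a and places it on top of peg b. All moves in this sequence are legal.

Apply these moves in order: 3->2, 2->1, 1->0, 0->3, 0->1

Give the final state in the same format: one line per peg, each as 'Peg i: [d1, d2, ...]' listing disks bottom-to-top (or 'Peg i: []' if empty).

Answer: Peg 0: []
Peg 1: [4, 3, 2]
Peg 2: []
Peg 3: [5, 1]

Derivation:
After move 1 (3->2):
Peg 0: [2]
Peg 1: [4, 3]
Peg 2: [1]
Peg 3: [5]

After move 2 (2->1):
Peg 0: [2]
Peg 1: [4, 3, 1]
Peg 2: []
Peg 3: [5]

After move 3 (1->0):
Peg 0: [2, 1]
Peg 1: [4, 3]
Peg 2: []
Peg 3: [5]

After move 4 (0->3):
Peg 0: [2]
Peg 1: [4, 3]
Peg 2: []
Peg 3: [5, 1]

After move 5 (0->1):
Peg 0: []
Peg 1: [4, 3, 2]
Peg 2: []
Peg 3: [5, 1]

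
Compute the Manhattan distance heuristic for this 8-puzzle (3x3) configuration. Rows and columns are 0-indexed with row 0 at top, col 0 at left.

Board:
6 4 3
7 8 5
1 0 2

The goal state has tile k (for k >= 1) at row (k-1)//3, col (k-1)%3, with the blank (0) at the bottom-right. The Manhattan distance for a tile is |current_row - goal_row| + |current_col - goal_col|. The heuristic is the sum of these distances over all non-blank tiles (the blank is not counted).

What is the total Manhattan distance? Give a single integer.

Answer: 13

Derivation:
Tile 6: at (0,0), goal (1,2), distance |0-1|+|0-2| = 3
Tile 4: at (0,1), goal (1,0), distance |0-1|+|1-0| = 2
Tile 3: at (0,2), goal (0,2), distance |0-0|+|2-2| = 0
Tile 7: at (1,0), goal (2,0), distance |1-2|+|0-0| = 1
Tile 8: at (1,1), goal (2,1), distance |1-2|+|1-1| = 1
Tile 5: at (1,2), goal (1,1), distance |1-1|+|2-1| = 1
Tile 1: at (2,0), goal (0,0), distance |2-0|+|0-0| = 2
Tile 2: at (2,2), goal (0,1), distance |2-0|+|2-1| = 3
Sum: 3 + 2 + 0 + 1 + 1 + 1 + 2 + 3 = 13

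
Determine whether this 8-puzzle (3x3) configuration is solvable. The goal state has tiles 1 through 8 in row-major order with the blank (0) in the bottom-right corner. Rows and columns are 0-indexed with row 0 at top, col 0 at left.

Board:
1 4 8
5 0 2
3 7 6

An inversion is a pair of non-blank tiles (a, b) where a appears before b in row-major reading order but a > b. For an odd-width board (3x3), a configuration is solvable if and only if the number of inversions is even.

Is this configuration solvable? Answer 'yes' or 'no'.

Inversions (pairs i<j in row-major order where tile[i] > tile[j] > 0): 10
10 is even, so the puzzle is solvable.

Answer: yes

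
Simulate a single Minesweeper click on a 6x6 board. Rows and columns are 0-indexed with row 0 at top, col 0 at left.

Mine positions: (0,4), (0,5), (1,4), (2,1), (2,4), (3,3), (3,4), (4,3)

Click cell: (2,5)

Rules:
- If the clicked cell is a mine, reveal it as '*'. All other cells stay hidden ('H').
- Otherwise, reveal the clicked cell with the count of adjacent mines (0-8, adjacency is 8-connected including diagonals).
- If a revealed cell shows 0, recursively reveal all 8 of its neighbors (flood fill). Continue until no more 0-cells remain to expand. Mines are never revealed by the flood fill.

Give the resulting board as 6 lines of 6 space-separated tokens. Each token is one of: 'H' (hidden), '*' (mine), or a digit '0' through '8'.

H H H H H H
H H H H H H
H H H H H 3
H H H H H H
H H H H H H
H H H H H H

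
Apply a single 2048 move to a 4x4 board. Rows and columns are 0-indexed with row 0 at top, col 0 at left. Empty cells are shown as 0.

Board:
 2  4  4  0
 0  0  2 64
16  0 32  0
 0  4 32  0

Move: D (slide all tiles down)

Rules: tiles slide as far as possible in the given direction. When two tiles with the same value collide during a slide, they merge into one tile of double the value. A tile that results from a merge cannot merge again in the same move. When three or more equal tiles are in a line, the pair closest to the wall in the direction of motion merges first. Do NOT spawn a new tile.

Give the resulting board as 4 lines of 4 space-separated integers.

Slide down:
col 0: [2, 0, 16, 0] -> [0, 0, 2, 16]
col 1: [4, 0, 0, 4] -> [0, 0, 0, 8]
col 2: [4, 2, 32, 32] -> [0, 4, 2, 64]
col 3: [0, 64, 0, 0] -> [0, 0, 0, 64]

Answer:  0  0  0  0
 0  0  4  0
 2  0  2  0
16  8 64 64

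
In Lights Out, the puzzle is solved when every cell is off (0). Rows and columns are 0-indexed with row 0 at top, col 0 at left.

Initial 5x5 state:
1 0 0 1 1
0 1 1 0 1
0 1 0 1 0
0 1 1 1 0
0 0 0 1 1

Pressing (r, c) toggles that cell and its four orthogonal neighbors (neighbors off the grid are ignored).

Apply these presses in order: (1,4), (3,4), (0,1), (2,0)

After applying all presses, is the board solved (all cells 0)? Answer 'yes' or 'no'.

Answer: no

Derivation:
After press 1 at (1,4):
1 0 0 1 0
0 1 1 1 0
0 1 0 1 1
0 1 1 1 0
0 0 0 1 1

After press 2 at (3,4):
1 0 0 1 0
0 1 1 1 0
0 1 0 1 0
0 1 1 0 1
0 0 0 1 0

After press 3 at (0,1):
0 1 1 1 0
0 0 1 1 0
0 1 0 1 0
0 1 1 0 1
0 0 0 1 0

After press 4 at (2,0):
0 1 1 1 0
1 0 1 1 0
1 0 0 1 0
1 1 1 0 1
0 0 0 1 0

Lights still on: 13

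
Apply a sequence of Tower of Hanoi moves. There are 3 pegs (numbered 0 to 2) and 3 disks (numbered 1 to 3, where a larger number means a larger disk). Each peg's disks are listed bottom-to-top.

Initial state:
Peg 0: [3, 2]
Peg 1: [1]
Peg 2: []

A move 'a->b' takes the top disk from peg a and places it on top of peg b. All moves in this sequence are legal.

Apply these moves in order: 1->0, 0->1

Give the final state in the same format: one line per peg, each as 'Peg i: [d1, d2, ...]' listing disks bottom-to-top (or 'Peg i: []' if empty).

After move 1 (1->0):
Peg 0: [3, 2, 1]
Peg 1: []
Peg 2: []

After move 2 (0->1):
Peg 0: [3, 2]
Peg 1: [1]
Peg 2: []

Answer: Peg 0: [3, 2]
Peg 1: [1]
Peg 2: []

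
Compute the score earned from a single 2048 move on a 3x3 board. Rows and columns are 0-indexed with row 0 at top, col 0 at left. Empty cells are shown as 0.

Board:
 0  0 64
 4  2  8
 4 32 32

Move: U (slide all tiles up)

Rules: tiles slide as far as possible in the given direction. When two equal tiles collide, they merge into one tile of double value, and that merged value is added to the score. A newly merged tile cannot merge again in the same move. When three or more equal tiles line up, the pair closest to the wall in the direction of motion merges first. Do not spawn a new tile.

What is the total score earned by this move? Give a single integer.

Slide up:
col 0: [0, 4, 4] -> [8, 0, 0]  score +8 (running 8)
col 1: [0, 2, 32] -> [2, 32, 0]  score +0 (running 8)
col 2: [64, 8, 32] -> [64, 8, 32]  score +0 (running 8)
Board after move:
 8  2 64
 0 32  8
 0  0 32

Answer: 8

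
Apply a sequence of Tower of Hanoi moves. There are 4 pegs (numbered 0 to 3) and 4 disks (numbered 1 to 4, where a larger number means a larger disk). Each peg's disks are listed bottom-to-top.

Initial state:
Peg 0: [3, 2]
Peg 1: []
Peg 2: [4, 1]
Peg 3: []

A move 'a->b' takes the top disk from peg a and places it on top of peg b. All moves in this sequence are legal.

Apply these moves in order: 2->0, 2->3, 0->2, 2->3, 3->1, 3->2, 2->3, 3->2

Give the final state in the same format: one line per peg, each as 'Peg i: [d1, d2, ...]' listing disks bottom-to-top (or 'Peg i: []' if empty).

After move 1 (2->0):
Peg 0: [3, 2, 1]
Peg 1: []
Peg 2: [4]
Peg 3: []

After move 2 (2->3):
Peg 0: [3, 2, 1]
Peg 1: []
Peg 2: []
Peg 3: [4]

After move 3 (0->2):
Peg 0: [3, 2]
Peg 1: []
Peg 2: [1]
Peg 3: [4]

After move 4 (2->3):
Peg 0: [3, 2]
Peg 1: []
Peg 2: []
Peg 3: [4, 1]

After move 5 (3->1):
Peg 0: [3, 2]
Peg 1: [1]
Peg 2: []
Peg 3: [4]

After move 6 (3->2):
Peg 0: [3, 2]
Peg 1: [1]
Peg 2: [4]
Peg 3: []

After move 7 (2->3):
Peg 0: [3, 2]
Peg 1: [1]
Peg 2: []
Peg 3: [4]

After move 8 (3->2):
Peg 0: [3, 2]
Peg 1: [1]
Peg 2: [4]
Peg 3: []

Answer: Peg 0: [3, 2]
Peg 1: [1]
Peg 2: [4]
Peg 3: []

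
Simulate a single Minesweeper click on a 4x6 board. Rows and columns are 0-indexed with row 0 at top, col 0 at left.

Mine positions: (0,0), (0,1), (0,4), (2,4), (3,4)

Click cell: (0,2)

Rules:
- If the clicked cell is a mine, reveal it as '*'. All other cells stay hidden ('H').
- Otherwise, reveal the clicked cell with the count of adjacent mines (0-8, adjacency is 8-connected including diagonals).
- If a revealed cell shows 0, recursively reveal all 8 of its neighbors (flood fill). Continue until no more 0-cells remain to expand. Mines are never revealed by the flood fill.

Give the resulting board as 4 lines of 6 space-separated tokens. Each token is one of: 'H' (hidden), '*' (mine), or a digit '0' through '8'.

H H 1 H H H
H H H H H H
H H H H H H
H H H H H H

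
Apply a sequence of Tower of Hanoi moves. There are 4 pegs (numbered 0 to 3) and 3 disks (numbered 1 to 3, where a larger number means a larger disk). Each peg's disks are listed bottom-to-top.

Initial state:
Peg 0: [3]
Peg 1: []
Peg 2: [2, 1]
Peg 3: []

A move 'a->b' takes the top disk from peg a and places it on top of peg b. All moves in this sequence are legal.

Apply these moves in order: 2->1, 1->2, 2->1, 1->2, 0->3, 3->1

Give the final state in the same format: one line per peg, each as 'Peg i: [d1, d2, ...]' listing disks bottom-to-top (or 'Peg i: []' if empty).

After move 1 (2->1):
Peg 0: [3]
Peg 1: [1]
Peg 2: [2]
Peg 3: []

After move 2 (1->2):
Peg 0: [3]
Peg 1: []
Peg 2: [2, 1]
Peg 3: []

After move 3 (2->1):
Peg 0: [3]
Peg 1: [1]
Peg 2: [2]
Peg 3: []

After move 4 (1->2):
Peg 0: [3]
Peg 1: []
Peg 2: [2, 1]
Peg 3: []

After move 5 (0->3):
Peg 0: []
Peg 1: []
Peg 2: [2, 1]
Peg 3: [3]

After move 6 (3->1):
Peg 0: []
Peg 1: [3]
Peg 2: [2, 1]
Peg 3: []

Answer: Peg 0: []
Peg 1: [3]
Peg 2: [2, 1]
Peg 3: []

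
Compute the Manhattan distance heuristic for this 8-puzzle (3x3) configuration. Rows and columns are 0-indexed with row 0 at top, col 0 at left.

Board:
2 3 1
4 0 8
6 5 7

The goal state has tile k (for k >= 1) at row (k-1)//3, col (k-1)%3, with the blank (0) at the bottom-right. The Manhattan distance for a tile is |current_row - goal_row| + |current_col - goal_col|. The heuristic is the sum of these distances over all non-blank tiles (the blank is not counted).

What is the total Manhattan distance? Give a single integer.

Tile 2: at (0,0), goal (0,1), distance |0-0|+|0-1| = 1
Tile 3: at (0,1), goal (0,2), distance |0-0|+|1-2| = 1
Tile 1: at (0,2), goal (0,0), distance |0-0|+|2-0| = 2
Tile 4: at (1,0), goal (1,0), distance |1-1|+|0-0| = 0
Tile 8: at (1,2), goal (2,1), distance |1-2|+|2-1| = 2
Tile 6: at (2,0), goal (1,2), distance |2-1|+|0-2| = 3
Tile 5: at (2,1), goal (1,1), distance |2-1|+|1-1| = 1
Tile 7: at (2,2), goal (2,0), distance |2-2|+|2-0| = 2
Sum: 1 + 1 + 2 + 0 + 2 + 3 + 1 + 2 = 12

Answer: 12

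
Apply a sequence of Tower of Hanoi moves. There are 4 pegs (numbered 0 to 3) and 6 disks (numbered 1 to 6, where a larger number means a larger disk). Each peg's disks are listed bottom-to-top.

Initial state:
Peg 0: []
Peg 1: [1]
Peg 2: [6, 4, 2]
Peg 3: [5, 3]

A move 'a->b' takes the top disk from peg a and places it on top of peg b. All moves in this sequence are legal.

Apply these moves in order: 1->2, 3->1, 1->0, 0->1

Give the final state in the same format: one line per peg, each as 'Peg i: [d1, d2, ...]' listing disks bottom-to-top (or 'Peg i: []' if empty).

Answer: Peg 0: []
Peg 1: [3]
Peg 2: [6, 4, 2, 1]
Peg 3: [5]

Derivation:
After move 1 (1->2):
Peg 0: []
Peg 1: []
Peg 2: [6, 4, 2, 1]
Peg 3: [5, 3]

After move 2 (3->1):
Peg 0: []
Peg 1: [3]
Peg 2: [6, 4, 2, 1]
Peg 3: [5]

After move 3 (1->0):
Peg 0: [3]
Peg 1: []
Peg 2: [6, 4, 2, 1]
Peg 3: [5]

After move 4 (0->1):
Peg 0: []
Peg 1: [3]
Peg 2: [6, 4, 2, 1]
Peg 3: [5]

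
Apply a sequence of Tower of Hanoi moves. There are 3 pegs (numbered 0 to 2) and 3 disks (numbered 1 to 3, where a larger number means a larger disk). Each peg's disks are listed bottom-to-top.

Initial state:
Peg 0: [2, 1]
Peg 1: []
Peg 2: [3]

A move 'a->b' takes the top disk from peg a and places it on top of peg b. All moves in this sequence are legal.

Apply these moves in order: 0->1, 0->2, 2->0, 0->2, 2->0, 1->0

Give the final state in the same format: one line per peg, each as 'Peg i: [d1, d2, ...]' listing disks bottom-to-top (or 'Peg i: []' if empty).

After move 1 (0->1):
Peg 0: [2]
Peg 1: [1]
Peg 2: [3]

After move 2 (0->2):
Peg 0: []
Peg 1: [1]
Peg 2: [3, 2]

After move 3 (2->0):
Peg 0: [2]
Peg 1: [1]
Peg 2: [3]

After move 4 (0->2):
Peg 0: []
Peg 1: [1]
Peg 2: [3, 2]

After move 5 (2->0):
Peg 0: [2]
Peg 1: [1]
Peg 2: [3]

After move 6 (1->0):
Peg 0: [2, 1]
Peg 1: []
Peg 2: [3]

Answer: Peg 0: [2, 1]
Peg 1: []
Peg 2: [3]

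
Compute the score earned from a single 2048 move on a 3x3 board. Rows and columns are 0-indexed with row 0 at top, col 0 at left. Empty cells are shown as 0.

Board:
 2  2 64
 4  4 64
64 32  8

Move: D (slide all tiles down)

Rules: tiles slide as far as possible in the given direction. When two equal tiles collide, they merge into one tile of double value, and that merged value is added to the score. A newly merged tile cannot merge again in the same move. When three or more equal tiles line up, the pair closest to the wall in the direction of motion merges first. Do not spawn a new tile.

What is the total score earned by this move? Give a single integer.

Answer: 128

Derivation:
Slide down:
col 0: [2, 4, 64] -> [2, 4, 64]  score +0 (running 0)
col 1: [2, 4, 32] -> [2, 4, 32]  score +0 (running 0)
col 2: [64, 64, 8] -> [0, 128, 8]  score +128 (running 128)
Board after move:
  2   2   0
  4   4 128
 64  32   8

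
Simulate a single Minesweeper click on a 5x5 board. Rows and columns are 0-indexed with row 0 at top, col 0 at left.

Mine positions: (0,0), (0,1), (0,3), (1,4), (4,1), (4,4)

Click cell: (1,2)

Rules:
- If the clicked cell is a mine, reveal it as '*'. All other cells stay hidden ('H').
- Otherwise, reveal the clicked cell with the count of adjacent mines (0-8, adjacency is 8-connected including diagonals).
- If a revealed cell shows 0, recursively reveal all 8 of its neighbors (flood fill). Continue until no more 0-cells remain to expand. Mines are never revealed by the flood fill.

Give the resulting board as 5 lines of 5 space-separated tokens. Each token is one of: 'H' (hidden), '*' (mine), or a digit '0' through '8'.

H H H H H
H H 2 H H
H H H H H
H H H H H
H H H H H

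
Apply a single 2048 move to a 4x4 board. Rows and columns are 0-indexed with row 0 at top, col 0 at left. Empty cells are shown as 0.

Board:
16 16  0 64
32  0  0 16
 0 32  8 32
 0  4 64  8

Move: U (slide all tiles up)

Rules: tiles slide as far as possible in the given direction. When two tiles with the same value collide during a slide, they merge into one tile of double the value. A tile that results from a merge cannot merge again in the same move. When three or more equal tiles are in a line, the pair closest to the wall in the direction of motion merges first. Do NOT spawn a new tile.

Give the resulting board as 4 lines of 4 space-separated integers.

Slide up:
col 0: [16, 32, 0, 0] -> [16, 32, 0, 0]
col 1: [16, 0, 32, 4] -> [16, 32, 4, 0]
col 2: [0, 0, 8, 64] -> [8, 64, 0, 0]
col 3: [64, 16, 32, 8] -> [64, 16, 32, 8]

Answer: 16 16  8 64
32 32 64 16
 0  4  0 32
 0  0  0  8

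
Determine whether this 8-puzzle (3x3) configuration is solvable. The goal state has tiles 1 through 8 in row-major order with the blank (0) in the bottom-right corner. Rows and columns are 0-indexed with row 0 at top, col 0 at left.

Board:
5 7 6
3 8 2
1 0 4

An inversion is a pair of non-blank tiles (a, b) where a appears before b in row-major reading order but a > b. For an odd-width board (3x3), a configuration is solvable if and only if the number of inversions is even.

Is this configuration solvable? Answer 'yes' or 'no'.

Inversions (pairs i<j in row-major order where tile[i] > tile[j] > 0): 19
19 is odd, so the puzzle is not solvable.

Answer: no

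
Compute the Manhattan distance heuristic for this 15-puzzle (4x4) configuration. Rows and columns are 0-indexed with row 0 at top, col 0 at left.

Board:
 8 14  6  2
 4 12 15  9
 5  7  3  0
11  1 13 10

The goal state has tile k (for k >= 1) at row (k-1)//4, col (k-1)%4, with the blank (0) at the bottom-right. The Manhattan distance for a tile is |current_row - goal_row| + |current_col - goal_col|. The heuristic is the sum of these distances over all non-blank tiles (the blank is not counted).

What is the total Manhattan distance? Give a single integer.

Tile 8: (0,0)->(1,3) = 4
Tile 14: (0,1)->(3,1) = 3
Tile 6: (0,2)->(1,1) = 2
Tile 2: (0,3)->(0,1) = 2
Tile 4: (1,0)->(0,3) = 4
Tile 12: (1,1)->(2,3) = 3
Tile 15: (1,2)->(3,2) = 2
Tile 9: (1,3)->(2,0) = 4
Tile 5: (2,0)->(1,0) = 1
Tile 7: (2,1)->(1,2) = 2
Tile 3: (2,2)->(0,2) = 2
Tile 11: (3,0)->(2,2) = 3
Tile 1: (3,1)->(0,0) = 4
Tile 13: (3,2)->(3,0) = 2
Tile 10: (3,3)->(2,1) = 3
Sum: 4 + 3 + 2 + 2 + 4 + 3 + 2 + 4 + 1 + 2 + 2 + 3 + 4 + 2 + 3 = 41

Answer: 41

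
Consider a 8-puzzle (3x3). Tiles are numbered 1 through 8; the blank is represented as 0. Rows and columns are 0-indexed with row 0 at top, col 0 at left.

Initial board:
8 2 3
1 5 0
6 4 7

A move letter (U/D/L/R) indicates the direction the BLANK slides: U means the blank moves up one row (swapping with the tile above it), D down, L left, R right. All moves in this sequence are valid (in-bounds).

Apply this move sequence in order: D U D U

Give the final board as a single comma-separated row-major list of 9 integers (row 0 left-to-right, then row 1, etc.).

Answer: 8, 2, 3, 1, 5, 0, 6, 4, 7

Derivation:
After move 1 (D):
8 2 3
1 5 7
6 4 0

After move 2 (U):
8 2 3
1 5 0
6 4 7

After move 3 (D):
8 2 3
1 5 7
6 4 0

After move 4 (U):
8 2 3
1 5 0
6 4 7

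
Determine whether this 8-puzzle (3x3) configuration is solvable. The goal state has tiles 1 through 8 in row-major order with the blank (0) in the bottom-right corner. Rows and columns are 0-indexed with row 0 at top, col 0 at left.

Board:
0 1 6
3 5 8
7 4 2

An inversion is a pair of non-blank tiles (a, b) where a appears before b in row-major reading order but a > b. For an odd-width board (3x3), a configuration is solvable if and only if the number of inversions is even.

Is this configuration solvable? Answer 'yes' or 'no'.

Answer: no

Derivation:
Inversions (pairs i<j in row-major order where tile[i] > tile[j] > 0): 13
13 is odd, so the puzzle is not solvable.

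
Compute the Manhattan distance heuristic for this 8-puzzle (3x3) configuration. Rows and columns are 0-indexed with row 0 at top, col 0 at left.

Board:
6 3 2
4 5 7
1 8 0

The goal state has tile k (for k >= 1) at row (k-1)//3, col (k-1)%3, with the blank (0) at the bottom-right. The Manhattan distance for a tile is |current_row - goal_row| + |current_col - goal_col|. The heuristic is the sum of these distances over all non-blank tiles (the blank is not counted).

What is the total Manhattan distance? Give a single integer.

Answer: 10

Derivation:
Tile 6: at (0,0), goal (1,2), distance |0-1|+|0-2| = 3
Tile 3: at (0,1), goal (0,2), distance |0-0|+|1-2| = 1
Tile 2: at (0,2), goal (0,1), distance |0-0|+|2-1| = 1
Tile 4: at (1,0), goal (1,0), distance |1-1|+|0-0| = 0
Tile 5: at (1,1), goal (1,1), distance |1-1|+|1-1| = 0
Tile 7: at (1,2), goal (2,0), distance |1-2|+|2-0| = 3
Tile 1: at (2,0), goal (0,0), distance |2-0|+|0-0| = 2
Tile 8: at (2,1), goal (2,1), distance |2-2|+|1-1| = 0
Sum: 3 + 1 + 1 + 0 + 0 + 3 + 2 + 0 = 10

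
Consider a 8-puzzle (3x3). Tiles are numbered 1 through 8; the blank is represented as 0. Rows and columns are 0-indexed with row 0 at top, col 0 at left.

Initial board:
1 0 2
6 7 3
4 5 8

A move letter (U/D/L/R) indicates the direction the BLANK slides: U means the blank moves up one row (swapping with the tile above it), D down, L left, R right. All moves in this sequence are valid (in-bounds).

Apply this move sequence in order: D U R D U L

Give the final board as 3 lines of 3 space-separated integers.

Answer: 1 0 2
6 7 3
4 5 8

Derivation:
After move 1 (D):
1 7 2
6 0 3
4 5 8

After move 2 (U):
1 0 2
6 7 3
4 5 8

After move 3 (R):
1 2 0
6 7 3
4 5 8

After move 4 (D):
1 2 3
6 7 0
4 5 8

After move 5 (U):
1 2 0
6 7 3
4 5 8

After move 6 (L):
1 0 2
6 7 3
4 5 8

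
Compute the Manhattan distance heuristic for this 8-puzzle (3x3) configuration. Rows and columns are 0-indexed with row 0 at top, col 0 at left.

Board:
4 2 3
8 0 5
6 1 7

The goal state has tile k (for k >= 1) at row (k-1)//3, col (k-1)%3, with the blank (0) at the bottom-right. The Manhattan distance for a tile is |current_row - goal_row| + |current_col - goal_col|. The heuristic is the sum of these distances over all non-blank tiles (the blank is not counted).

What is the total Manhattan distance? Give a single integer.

Tile 4: (0,0)->(1,0) = 1
Tile 2: (0,1)->(0,1) = 0
Tile 3: (0,2)->(0,2) = 0
Tile 8: (1,0)->(2,1) = 2
Tile 5: (1,2)->(1,1) = 1
Tile 6: (2,0)->(1,2) = 3
Tile 1: (2,1)->(0,0) = 3
Tile 7: (2,2)->(2,0) = 2
Sum: 1 + 0 + 0 + 2 + 1 + 3 + 3 + 2 = 12

Answer: 12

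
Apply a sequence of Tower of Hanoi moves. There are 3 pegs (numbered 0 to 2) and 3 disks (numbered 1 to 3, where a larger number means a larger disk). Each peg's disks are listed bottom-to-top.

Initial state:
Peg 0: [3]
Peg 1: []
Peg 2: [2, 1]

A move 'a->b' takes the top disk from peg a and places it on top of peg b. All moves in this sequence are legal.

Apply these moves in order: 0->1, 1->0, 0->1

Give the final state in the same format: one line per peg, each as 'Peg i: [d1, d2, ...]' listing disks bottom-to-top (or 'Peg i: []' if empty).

After move 1 (0->1):
Peg 0: []
Peg 1: [3]
Peg 2: [2, 1]

After move 2 (1->0):
Peg 0: [3]
Peg 1: []
Peg 2: [2, 1]

After move 3 (0->1):
Peg 0: []
Peg 1: [3]
Peg 2: [2, 1]

Answer: Peg 0: []
Peg 1: [3]
Peg 2: [2, 1]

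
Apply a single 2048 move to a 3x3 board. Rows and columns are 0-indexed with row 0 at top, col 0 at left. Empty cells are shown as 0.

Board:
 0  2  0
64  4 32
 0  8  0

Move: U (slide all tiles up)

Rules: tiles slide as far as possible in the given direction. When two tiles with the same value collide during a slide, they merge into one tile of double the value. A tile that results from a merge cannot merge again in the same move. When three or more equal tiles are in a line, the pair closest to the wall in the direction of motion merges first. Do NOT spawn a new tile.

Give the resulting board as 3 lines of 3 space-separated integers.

Slide up:
col 0: [0, 64, 0] -> [64, 0, 0]
col 1: [2, 4, 8] -> [2, 4, 8]
col 2: [0, 32, 0] -> [32, 0, 0]

Answer: 64  2 32
 0  4  0
 0  8  0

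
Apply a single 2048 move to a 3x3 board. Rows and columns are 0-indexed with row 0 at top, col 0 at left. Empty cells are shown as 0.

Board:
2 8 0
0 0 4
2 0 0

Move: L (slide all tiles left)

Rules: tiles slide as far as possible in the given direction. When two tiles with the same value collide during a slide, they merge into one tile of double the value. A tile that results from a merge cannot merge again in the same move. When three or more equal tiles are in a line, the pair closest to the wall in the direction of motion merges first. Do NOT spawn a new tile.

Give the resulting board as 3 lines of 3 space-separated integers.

Slide left:
row 0: [2, 8, 0] -> [2, 8, 0]
row 1: [0, 0, 4] -> [4, 0, 0]
row 2: [2, 0, 0] -> [2, 0, 0]

Answer: 2 8 0
4 0 0
2 0 0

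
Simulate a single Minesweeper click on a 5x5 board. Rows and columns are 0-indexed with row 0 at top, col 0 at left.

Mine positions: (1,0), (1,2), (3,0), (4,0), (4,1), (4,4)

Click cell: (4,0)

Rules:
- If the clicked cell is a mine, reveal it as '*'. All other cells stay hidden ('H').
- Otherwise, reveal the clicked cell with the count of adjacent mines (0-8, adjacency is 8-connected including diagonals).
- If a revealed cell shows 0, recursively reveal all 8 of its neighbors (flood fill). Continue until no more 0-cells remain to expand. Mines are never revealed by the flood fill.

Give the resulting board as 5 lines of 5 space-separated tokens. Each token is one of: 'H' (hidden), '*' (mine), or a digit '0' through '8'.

H H H H H
H H H H H
H H H H H
H H H H H
* H H H H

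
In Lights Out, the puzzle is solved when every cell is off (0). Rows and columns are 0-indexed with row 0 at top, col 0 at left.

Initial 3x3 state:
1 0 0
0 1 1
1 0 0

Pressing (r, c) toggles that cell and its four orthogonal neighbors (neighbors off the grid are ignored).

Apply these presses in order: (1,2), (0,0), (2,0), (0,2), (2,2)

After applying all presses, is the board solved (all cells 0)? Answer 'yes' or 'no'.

Answer: yes

Derivation:
After press 1 at (1,2):
1 0 1
0 0 0
1 0 1

After press 2 at (0,0):
0 1 1
1 0 0
1 0 1

After press 3 at (2,0):
0 1 1
0 0 0
0 1 1

After press 4 at (0,2):
0 0 0
0 0 1
0 1 1

After press 5 at (2,2):
0 0 0
0 0 0
0 0 0

Lights still on: 0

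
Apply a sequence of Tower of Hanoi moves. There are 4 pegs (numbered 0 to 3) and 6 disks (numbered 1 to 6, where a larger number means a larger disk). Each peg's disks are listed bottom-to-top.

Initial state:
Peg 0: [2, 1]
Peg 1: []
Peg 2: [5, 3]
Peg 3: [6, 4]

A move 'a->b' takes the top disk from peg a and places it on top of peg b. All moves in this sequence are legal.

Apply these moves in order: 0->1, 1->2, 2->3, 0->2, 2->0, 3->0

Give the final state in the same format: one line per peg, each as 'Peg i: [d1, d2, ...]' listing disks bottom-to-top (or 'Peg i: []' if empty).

Answer: Peg 0: [2, 1]
Peg 1: []
Peg 2: [5, 3]
Peg 3: [6, 4]

Derivation:
After move 1 (0->1):
Peg 0: [2]
Peg 1: [1]
Peg 2: [5, 3]
Peg 3: [6, 4]

After move 2 (1->2):
Peg 0: [2]
Peg 1: []
Peg 2: [5, 3, 1]
Peg 3: [6, 4]

After move 3 (2->3):
Peg 0: [2]
Peg 1: []
Peg 2: [5, 3]
Peg 3: [6, 4, 1]

After move 4 (0->2):
Peg 0: []
Peg 1: []
Peg 2: [5, 3, 2]
Peg 3: [6, 4, 1]

After move 5 (2->0):
Peg 0: [2]
Peg 1: []
Peg 2: [5, 3]
Peg 3: [6, 4, 1]

After move 6 (3->0):
Peg 0: [2, 1]
Peg 1: []
Peg 2: [5, 3]
Peg 3: [6, 4]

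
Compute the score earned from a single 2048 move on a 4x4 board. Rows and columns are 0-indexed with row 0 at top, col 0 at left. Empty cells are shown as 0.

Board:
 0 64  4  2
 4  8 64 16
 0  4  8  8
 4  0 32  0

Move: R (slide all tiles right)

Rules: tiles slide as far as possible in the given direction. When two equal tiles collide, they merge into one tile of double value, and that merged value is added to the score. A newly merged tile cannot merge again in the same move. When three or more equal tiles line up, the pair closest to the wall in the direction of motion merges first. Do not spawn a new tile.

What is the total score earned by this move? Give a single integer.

Slide right:
row 0: [0, 64, 4, 2] -> [0, 64, 4, 2]  score +0 (running 0)
row 1: [4, 8, 64, 16] -> [4, 8, 64, 16]  score +0 (running 0)
row 2: [0, 4, 8, 8] -> [0, 0, 4, 16]  score +16 (running 16)
row 3: [4, 0, 32, 0] -> [0, 0, 4, 32]  score +0 (running 16)
Board after move:
 0 64  4  2
 4  8 64 16
 0  0  4 16
 0  0  4 32

Answer: 16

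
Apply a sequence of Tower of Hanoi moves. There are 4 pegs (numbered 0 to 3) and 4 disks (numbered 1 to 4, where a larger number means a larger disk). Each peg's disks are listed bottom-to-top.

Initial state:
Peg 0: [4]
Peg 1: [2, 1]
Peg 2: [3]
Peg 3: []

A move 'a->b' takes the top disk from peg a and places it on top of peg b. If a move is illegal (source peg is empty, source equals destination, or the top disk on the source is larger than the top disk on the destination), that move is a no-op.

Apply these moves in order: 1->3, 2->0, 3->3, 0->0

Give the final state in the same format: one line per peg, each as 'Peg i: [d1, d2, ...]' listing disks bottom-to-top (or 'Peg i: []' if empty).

Answer: Peg 0: [4, 3]
Peg 1: [2]
Peg 2: []
Peg 3: [1]

Derivation:
After move 1 (1->3):
Peg 0: [4]
Peg 1: [2]
Peg 2: [3]
Peg 3: [1]

After move 2 (2->0):
Peg 0: [4, 3]
Peg 1: [2]
Peg 2: []
Peg 3: [1]

After move 3 (3->3):
Peg 0: [4, 3]
Peg 1: [2]
Peg 2: []
Peg 3: [1]

After move 4 (0->0):
Peg 0: [4, 3]
Peg 1: [2]
Peg 2: []
Peg 3: [1]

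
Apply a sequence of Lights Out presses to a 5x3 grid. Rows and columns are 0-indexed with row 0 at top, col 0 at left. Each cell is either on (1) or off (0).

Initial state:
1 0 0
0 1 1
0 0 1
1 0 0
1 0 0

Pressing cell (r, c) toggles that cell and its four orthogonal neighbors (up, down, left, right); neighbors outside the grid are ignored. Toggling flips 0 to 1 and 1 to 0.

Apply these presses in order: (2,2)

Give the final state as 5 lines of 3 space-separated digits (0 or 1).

After press 1 at (2,2):
1 0 0
0 1 0
0 1 0
1 0 1
1 0 0

Answer: 1 0 0
0 1 0
0 1 0
1 0 1
1 0 0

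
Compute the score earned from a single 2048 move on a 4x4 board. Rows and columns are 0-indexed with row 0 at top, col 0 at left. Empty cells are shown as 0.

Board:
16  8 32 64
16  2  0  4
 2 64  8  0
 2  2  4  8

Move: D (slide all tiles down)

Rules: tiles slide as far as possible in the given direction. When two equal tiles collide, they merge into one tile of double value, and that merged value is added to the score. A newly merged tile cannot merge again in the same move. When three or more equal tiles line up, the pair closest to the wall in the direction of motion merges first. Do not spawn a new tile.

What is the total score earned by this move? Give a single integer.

Slide down:
col 0: [16, 16, 2, 2] -> [0, 0, 32, 4]  score +36 (running 36)
col 1: [8, 2, 64, 2] -> [8, 2, 64, 2]  score +0 (running 36)
col 2: [32, 0, 8, 4] -> [0, 32, 8, 4]  score +0 (running 36)
col 3: [64, 4, 0, 8] -> [0, 64, 4, 8]  score +0 (running 36)
Board after move:
 0  8  0  0
 0  2 32 64
32 64  8  4
 4  2  4  8

Answer: 36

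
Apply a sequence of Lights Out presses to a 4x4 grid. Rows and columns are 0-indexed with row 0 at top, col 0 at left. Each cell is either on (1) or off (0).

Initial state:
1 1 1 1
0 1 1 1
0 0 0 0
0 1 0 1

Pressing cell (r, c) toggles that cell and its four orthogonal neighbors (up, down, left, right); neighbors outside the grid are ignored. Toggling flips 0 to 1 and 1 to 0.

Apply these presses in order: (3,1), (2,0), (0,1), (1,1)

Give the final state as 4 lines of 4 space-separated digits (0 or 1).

After press 1 at (3,1):
1 1 1 1
0 1 1 1
0 1 0 0
1 0 1 1

After press 2 at (2,0):
1 1 1 1
1 1 1 1
1 0 0 0
0 0 1 1

After press 3 at (0,1):
0 0 0 1
1 0 1 1
1 0 0 0
0 0 1 1

After press 4 at (1,1):
0 1 0 1
0 1 0 1
1 1 0 0
0 0 1 1

Answer: 0 1 0 1
0 1 0 1
1 1 0 0
0 0 1 1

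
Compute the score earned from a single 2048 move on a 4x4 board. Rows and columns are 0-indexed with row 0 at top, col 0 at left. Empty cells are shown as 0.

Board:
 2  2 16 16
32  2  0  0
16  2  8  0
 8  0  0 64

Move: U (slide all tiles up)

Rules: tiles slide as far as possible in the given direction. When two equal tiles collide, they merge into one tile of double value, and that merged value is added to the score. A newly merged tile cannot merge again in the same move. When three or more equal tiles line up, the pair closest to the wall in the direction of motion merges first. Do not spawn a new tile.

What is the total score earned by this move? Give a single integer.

Answer: 4

Derivation:
Slide up:
col 0: [2, 32, 16, 8] -> [2, 32, 16, 8]  score +0 (running 0)
col 1: [2, 2, 2, 0] -> [4, 2, 0, 0]  score +4 (running 4)
col 2: [16, 0, 8, 0] -> [16, 8, 0, 0]  score +0 (running 4)
col 3: [16, 0, 0, 64] -> [16, 64, 0, 0]  score +0 (running 4)
Board after move:
 2  4 16 16
32  2  8 64
16  0  0  0
 8  0  0  0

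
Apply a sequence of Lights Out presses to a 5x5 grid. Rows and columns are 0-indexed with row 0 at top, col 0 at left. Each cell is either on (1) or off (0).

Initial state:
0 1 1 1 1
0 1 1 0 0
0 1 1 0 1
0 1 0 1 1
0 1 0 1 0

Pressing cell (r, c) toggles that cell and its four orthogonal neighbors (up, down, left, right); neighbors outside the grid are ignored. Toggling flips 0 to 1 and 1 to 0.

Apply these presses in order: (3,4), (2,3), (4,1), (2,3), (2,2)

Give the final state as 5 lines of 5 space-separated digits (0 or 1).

After press 1 at (3,4):
0 1 1 1 1
0 1 1 0 0
0 1 1 0 0
0 1 0 0 0
0 1 0 1 1

After press 2 at (2,3):
0 1 1 1 1
0 1 1 1 0
0 1 0 1 1
0 1 0 1 0
0 1 0 1 1

After press 3 at (4,1):
0 1 1 1 1
0 1 1 1 0
0 1 0 1 1
0 0 0 1 0
1 0 1 1 1

After press 4 at (2,3):
0 1 1 1 1
0 1 1 0 0
0 1 1 0 0
0 0 0 0 0
1 0 1 1 1

After press 5 at (2,2):
0 1 1 1 1
0 1 0 0 0
0 0 0 1 0
0 0 1 0 0
1 0 1 1 1

Answer: 0 1 1 1 1
0 1 0 0 0
0 0 0 1 0
0 0 1 0 0
1 0 1 1 1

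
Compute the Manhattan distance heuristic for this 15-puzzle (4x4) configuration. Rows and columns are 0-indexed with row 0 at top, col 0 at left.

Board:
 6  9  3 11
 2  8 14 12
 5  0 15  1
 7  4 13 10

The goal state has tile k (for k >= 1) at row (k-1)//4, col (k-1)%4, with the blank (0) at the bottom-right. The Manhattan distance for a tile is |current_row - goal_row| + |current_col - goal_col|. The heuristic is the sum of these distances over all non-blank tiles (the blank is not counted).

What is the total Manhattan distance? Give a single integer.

Tile 6: (0,0)->(1,1) = 2
Tile 9: (0,1)->(2,0) = 3
Tile 3: (0,2)->(0,2) = 0
Tile 11: (0,3)->(2,2) = 3
Tile 2: (1,0)->(0,1) = 2
Tile 8: (1,1)->(1,3) = 2
Tile 14: (1,2)->(3,1) = 3
Tile 12: (1,3)->(2,3) = 1
Tile 5: (2,0)->(1,0) = 1
Tile 15: (2,2)->(3,2) = 1
Tile 1: (2,3)->(0,0) = 5
Tile 7: (3,0)->(1,2) = 4
Tile 4: (3,1)->(0,3) = 5
Tile 13: (3,2)->(3,0) = 2
Tile 10: (3,3)->(2,1) = 3
Sum: 2 + 3 + 0 + 3 + 2 + 2 + 3 + 1 + 1 + 1 + 5 + 4 + 5 + 2 + 3 = 37

Answer: 37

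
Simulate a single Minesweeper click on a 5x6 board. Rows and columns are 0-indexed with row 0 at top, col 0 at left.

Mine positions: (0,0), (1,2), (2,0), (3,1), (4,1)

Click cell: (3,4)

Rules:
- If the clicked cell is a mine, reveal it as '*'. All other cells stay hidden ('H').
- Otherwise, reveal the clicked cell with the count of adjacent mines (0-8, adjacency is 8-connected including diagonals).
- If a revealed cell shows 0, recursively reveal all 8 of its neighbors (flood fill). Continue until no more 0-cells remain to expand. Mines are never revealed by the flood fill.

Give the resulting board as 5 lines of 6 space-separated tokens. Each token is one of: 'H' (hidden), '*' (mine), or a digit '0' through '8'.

H H H 1 0 0
H H H 1 0 0
H H 2 1 0 0
H H 2 0 0 0
H H 2 0 0 0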